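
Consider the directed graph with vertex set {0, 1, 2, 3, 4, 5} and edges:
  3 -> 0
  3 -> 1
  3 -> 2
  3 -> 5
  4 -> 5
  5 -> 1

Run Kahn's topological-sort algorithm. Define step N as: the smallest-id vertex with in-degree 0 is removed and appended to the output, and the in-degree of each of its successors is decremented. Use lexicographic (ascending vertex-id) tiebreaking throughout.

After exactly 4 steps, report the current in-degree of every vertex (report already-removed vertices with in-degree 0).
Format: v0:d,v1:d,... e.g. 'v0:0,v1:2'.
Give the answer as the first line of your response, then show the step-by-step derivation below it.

v0:0,v1:1,v2:0,v3:0,v4:0,v5:0

step 1: output 3; order=[3]; indeg=(0,1,0,0,0,1)
step 2: output 0; order=[3,0]; indeg=(0,1,0,0,0,1)
step 3: output 2; order=[3,0,2]; indeg=(0,1,0,0,0,1)
step 4: output 4; order=[3,0,2,4]; indeg=(0,1,0,0,0,0)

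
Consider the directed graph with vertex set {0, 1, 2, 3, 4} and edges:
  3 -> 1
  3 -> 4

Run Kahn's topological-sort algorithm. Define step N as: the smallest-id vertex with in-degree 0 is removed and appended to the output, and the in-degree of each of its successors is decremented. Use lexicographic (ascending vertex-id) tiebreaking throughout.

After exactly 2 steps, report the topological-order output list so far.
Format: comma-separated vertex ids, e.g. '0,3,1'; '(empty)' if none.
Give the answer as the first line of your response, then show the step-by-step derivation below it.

0,2

step 1: output 0; order=[0]; indeg=(0,1,0,0,1)
step 2: output 2; order=[0,2]; indeg=(0,1,0,0,1)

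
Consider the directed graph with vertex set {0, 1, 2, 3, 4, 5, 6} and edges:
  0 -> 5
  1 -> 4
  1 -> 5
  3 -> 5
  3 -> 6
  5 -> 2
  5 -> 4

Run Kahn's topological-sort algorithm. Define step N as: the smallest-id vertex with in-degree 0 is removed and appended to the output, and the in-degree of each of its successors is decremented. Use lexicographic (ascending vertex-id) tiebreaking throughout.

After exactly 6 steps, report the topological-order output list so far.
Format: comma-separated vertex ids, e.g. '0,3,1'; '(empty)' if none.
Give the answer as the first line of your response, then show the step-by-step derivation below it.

0,1,3,5,2,4

step 1: output 0; order=[0]; indeg=(0,0,1,0,2,2,1)
step 2: output 1; order=[0,1]; indeg=(0,0,1,0,1,1,1)
step 3: output 3; order=[0,1,3]; indeg=(0,0,1,0,1,0,0)
step 4: output 5; order=[0,1,3,5]; indeg=(0,0,0,0,0,0,0)
step 5: output 2; order=[0,1,3,5,2]; indeg=(0,0,0,0,0,0,0)
step 6: output 4; order=[0,1,3,5,2,4]; indeg=(0,0,0,0,0,0,0)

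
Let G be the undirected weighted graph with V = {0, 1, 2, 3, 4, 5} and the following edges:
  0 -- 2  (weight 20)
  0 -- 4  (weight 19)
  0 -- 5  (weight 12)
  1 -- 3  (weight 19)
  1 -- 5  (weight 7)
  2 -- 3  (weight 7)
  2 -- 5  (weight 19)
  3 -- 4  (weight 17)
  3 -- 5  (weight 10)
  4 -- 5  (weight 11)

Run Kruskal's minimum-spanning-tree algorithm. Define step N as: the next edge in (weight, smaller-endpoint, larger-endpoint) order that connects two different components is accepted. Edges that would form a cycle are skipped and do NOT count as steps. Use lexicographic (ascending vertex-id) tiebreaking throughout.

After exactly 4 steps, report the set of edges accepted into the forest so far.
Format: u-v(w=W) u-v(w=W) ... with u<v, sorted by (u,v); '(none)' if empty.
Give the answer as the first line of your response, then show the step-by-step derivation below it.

1-5(w=7) 2-3(w=7) 3-5(w=10) 4-5(w=11)

step 1: add edge 1-5 (w=7); MST = {1-5(w=7)}
step 2: add edge 2-3 (w=7); MST = {1-5(w=7) 2-3(w=7)}
step 3: add edge 3-5 (w=10); MST = {1-5(w=7) 2-3(w=7) 3-5(w=10)}
step 4: add edge 4-5 (w=11); MST = {1-5(w=7) 2-3(w=7) 3-5(w=10) 4-5(w=11)}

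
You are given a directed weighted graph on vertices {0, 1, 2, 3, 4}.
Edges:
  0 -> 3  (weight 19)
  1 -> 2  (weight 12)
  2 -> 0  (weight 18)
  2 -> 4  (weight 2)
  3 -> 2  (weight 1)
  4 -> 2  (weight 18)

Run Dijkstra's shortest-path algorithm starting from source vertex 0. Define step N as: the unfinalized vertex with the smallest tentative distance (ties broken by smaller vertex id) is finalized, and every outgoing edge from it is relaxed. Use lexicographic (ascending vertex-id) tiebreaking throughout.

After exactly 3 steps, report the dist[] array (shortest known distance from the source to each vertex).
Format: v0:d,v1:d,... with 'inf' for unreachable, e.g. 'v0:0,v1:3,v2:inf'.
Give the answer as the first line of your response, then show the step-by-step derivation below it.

v0:0,v1:inf,v2:20,v3:19,v4:22

step 1: dist = v0:0,v1:inf,v2:inf,v3:19,v4:inf
step 2: dist = v0:0,v1:inf,v2:20,v3:19,v4:inf
step 3: dist = v0:0,v1:inf,v2:20,v3:19,v4:22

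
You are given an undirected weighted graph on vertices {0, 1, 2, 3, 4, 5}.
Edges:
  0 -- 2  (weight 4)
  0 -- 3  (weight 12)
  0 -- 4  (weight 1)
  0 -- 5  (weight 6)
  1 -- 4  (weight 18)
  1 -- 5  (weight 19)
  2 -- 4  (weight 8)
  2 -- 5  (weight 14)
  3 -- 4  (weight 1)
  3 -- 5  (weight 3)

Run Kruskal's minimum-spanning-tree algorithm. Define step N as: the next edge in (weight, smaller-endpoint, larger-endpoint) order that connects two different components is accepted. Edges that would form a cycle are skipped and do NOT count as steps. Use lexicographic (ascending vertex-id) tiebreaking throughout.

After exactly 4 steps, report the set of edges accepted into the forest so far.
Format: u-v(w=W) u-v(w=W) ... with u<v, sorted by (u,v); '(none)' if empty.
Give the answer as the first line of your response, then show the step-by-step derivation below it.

0-2(w=4) 0-4(w=1) 3-4(w=1) 3-5(w=3)

step 1: add edge 0-4 (w=1); MST = {0-4(w=1)}
step 2: add edge 3-4 (w=1); MST = {0-4(w=1) 3-4(w=1)}
step 3: add edge 3-5 (w=3); MST = {0-4(w=1) 3-4(w=1) 3-5(w=3)}
step 4: add edge 0-2 (w=4); MST = {0-2(w=4) 0-4(w=1) 3-4(w=1) 3-5(w=3)}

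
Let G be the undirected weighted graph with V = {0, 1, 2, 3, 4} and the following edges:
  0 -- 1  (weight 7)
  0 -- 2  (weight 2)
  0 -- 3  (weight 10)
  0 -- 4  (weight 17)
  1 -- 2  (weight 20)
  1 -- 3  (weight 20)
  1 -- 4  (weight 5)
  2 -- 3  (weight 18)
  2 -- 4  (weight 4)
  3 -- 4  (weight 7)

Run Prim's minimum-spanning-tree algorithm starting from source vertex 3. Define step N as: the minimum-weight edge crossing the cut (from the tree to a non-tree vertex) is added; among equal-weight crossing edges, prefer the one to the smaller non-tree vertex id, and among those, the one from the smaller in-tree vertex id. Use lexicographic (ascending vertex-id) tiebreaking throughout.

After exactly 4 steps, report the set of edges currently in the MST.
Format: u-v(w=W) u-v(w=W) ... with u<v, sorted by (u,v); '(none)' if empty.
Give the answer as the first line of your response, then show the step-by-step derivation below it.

0-2(w=2) 1-4(w=5) 2-4(w=4) 3-4(w=7)

step 1: add edge 3-4 (w=7); MST = {3-4(w=7)}
step 2: add edge 2-4 (w=4); MST = {2-4(w=4) 3-4(w=7)}
step 3: add edge 0-2 (w=2); MST = {0-2(w=2) 2-4(w=4) 3-4(w=7)}
step 4: add edge 1-4 (w=5); MST = {0-2(w=2) 1-4(w=5) 2-4(w=4) 3-4(w=7)}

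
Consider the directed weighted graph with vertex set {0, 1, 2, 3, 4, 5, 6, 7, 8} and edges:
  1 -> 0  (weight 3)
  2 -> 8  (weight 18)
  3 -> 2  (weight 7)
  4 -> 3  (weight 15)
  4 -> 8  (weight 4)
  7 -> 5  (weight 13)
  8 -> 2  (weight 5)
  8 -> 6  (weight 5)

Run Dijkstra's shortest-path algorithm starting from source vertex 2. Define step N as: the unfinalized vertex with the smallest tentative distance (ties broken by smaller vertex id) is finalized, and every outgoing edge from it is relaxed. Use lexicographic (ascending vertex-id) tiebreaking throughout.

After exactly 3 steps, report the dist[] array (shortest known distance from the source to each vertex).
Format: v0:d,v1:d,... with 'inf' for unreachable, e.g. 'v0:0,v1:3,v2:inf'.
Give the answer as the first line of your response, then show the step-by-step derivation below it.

v0:inf,v1:inf,v2:0,v3:inf,v4:inf,v5:inf,v6:23,v7:inf,v8:18

step 1: dist = v0:inf,v1:inf,v2:0,v3:inf,v4:inf,v5:inf,v6:inf,v7:inf,v8:18
step 2: dist = v0:inf,v1:inf,v2:0,v3:inf,v4:inf,v5:inf,v6:23,v7:inf,v8:18
step 3: dist = v0:inf,v1:inf,v2:0,v3:inf,v4:inf,v5:inf,v6:23,v7:inf,v8:18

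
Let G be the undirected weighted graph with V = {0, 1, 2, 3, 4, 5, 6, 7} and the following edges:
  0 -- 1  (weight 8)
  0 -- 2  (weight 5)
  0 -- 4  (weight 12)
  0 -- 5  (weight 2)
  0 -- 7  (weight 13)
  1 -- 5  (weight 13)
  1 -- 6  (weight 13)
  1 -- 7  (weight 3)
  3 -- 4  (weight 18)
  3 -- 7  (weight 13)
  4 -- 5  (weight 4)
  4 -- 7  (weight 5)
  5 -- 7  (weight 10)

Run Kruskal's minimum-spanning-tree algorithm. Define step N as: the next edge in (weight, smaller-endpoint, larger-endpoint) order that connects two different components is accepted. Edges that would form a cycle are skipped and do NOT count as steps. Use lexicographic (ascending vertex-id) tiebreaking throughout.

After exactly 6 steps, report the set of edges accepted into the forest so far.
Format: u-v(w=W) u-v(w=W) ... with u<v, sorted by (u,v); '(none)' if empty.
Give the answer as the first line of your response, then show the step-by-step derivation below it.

0-2(w=5) 0-5(w=2) 1-6(w=13) 1-7(w=3) 4-5(w=4) 4-7(w=5)

step 1: add edge 0-5 (w=2); MST = {0-5(w=2)}
step 2: add edge 1-7 (w=3); MST = {0-5(w=2) 1-7(w=3)}
step 3: add edge 4-5 (w=4); MST = {0-5(w=2) 1-7(w=3) 4-5(w=4)}
step 4: add edge 0-2 (w=5); MST = {0-2(w=5) 0-5(w=2) 1-7(w=3) 4-5(w=4)}
step 5: add edge 4-7 (w=5); MST = {0-2(w=5) 0-5(w=2) 1-7(w=3) 4-5(w=4) 4-7(w=5)}
step 6: add edge 1-6 (w=13); MST = {0-2(w=5) 0-5(w=2) 1-6(w=13) 1-7(w=3) 4-5(w=4) 4-7(w=5)}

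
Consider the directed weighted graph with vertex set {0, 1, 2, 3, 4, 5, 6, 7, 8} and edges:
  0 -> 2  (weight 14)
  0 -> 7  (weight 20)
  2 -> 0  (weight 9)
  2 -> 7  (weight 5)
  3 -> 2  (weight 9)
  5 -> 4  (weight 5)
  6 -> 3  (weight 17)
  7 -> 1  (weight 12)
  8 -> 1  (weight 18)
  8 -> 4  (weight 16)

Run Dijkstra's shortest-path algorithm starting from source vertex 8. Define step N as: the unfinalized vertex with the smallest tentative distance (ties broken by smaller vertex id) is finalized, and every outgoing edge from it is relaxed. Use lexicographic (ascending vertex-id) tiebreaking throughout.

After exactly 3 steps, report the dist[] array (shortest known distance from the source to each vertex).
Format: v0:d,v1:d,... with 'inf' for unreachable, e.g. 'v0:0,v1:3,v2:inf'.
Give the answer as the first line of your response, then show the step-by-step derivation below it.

v0:inf,v1:18,v2:inf,v3:inf,v4:16,v5:inf,v6:inf,v7:inf,v8:0

step 1: dist = v0:inf,v1:18,v2:inf,v3:inf,v4:16,v5:inf,v6:inf,v7:inf,v8:0
step 2: dist = v0:inf,v1:18,v2:inf,v3:inf,v4:16,v5:inf,v6:inf,v7:inf,v8:0
step 3: dist = v0:inf,v1:18,v2:inf,v3:inf,v4:16,v5:inf,v6:inf,v7:inf,v8:0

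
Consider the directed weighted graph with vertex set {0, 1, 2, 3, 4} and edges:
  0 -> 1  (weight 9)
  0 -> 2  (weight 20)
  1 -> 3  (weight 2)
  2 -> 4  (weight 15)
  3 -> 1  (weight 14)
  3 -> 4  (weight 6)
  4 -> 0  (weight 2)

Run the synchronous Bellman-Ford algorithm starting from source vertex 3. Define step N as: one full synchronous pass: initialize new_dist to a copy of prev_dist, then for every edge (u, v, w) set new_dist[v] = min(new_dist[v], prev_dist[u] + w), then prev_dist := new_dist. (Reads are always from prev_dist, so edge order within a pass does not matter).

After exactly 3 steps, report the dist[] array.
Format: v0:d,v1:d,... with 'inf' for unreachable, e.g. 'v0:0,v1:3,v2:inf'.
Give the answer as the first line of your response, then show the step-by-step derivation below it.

v0:8,v1:14,v2:28,v3:0,v4:6

step 1: dist = v0:inf,v1:14,v2:inf,v3:0,v4:6
step 2: dist = v0:8,v1:14,v2:inf,v3:0,v4:6
step 3: dist = v0:8,v1:14,v2:28,v3:0,v4:6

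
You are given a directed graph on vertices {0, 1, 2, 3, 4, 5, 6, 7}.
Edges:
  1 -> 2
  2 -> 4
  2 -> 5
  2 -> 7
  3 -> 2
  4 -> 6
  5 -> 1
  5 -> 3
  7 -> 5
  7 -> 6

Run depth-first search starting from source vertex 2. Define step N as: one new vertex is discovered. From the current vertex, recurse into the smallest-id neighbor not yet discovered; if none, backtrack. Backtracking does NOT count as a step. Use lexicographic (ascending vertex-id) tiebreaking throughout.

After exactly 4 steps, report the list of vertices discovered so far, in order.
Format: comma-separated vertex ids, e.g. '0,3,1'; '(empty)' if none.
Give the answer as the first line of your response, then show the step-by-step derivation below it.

2,4,6,5

step 1: discover 2; path=2; order=2
step 2: discover 4; path=2>4; order=2,4
step 3: discover 6; path=2>4>6; order=2,4,6
step 4: discover 5; path=2>5; order=2,4,6,5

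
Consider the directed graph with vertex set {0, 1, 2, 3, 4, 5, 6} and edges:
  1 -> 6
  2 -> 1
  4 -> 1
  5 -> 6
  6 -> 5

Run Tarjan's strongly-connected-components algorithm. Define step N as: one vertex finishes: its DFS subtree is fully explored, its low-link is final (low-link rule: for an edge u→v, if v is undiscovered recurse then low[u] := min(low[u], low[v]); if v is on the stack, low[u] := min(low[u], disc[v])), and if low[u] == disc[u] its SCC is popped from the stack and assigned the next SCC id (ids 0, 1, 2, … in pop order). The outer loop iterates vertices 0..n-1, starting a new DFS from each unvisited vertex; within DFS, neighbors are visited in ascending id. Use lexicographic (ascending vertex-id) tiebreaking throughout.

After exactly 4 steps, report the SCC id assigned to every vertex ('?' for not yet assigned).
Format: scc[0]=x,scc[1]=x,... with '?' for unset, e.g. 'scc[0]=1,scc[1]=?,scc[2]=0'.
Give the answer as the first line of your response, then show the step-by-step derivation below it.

scc[0]=0,scc[1]=2,scc[2]=?,scc[3]=?,scc[4]=?,scc[5]=1,scc[6]=1

step 1: low=(low[0]=0,low[1]=?,low[2]=?,low[3]=?,low[4]=?,low[5]=?,low[6]=?); scc=(scc[0]=0,scc[1]=?,scc[2]=?,scc[3]=?,scc[4]=?,scc[5]=?,scc[6]=?)
step 2: low=(low[0]=0,low[1]=1,low[2]=?,low[3]=?,low[4]=?,low[5]=2,low[6]=2); scc=(scc[0]=0,scc[1]=?,scc[2]=?,scc[3]=?,scc[4]=?,scc[5]=?,scc[6]=?)
step 3: low=(low[0]=0,low[1]=1,low[2]=?,low[3]=?,low[4]=?,low[5]=2,low[6]=2); scc=(scc[0]=0,scc[1]=?,scc[2]=?,scc[3]=?,scc[4]=?,scc[5]=1,scc[6]=1)
step 4: low=(low[0]=0,low[1]=1,low[2]=?,low[3]=?,low[4]=?,low[5]=2,low[6]=2); scc=(scc[0]=0,scc[1]=2,scc[2]=?,scc[3]=?,scc[4]=?,scc[5]=1,scc[6]=1)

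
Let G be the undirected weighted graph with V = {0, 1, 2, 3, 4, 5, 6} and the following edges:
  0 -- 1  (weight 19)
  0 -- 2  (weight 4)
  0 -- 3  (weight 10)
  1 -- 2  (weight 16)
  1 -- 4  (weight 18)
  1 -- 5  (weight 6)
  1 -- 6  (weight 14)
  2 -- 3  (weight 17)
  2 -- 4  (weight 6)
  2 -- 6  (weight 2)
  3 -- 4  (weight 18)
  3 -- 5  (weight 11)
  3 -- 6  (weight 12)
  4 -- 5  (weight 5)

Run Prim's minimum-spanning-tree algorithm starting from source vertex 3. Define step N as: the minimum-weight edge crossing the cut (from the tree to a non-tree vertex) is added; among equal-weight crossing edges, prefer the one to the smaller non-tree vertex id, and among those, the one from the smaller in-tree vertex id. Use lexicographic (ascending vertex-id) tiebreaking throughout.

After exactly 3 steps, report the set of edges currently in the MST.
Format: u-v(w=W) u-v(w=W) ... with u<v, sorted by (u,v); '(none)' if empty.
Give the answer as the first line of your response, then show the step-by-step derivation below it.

0-2(w=4) 0-3(w=10) 2-6(w=2)

step 1: add edge 0-3 (w=10); MST = {0-3(w=10)}
step 2: add edge 0-2 (w=4); MST = {0-2(w=4) 0-3(w=10)}
step 3: add edge 2-6 (w=2); MST = {0-2(w=4) 0-3(w=10) 2-6(w=2)}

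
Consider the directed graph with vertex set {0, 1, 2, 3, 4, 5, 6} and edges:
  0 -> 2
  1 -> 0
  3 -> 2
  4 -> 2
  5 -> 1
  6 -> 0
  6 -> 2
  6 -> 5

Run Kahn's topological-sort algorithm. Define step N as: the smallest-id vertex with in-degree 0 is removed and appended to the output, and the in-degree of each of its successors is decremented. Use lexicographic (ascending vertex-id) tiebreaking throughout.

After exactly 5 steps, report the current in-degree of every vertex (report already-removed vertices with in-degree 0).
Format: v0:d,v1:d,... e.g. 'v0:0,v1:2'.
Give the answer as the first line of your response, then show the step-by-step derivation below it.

v0:0,v1:0,v2:1,v3:0,v4:0,v5:0,v6:0

step 1: output 3; order=[3]; indeg=(2,1,3,0,0,1,0)
step 2: output 4; order=[3,4]; indeg=(2,1,2,0,0,1,0)
step 3: output 6; order=[3,4,6]; indeg=(1,1,1,0,0,0,0)
step 4: output 5; order=[3,4,6,5]; indeg=(1,0,1,0,0,0,0)
step 5: output 1; order=[3,4,6,5,1]; indeg=(0,0,1,0,0,0,0)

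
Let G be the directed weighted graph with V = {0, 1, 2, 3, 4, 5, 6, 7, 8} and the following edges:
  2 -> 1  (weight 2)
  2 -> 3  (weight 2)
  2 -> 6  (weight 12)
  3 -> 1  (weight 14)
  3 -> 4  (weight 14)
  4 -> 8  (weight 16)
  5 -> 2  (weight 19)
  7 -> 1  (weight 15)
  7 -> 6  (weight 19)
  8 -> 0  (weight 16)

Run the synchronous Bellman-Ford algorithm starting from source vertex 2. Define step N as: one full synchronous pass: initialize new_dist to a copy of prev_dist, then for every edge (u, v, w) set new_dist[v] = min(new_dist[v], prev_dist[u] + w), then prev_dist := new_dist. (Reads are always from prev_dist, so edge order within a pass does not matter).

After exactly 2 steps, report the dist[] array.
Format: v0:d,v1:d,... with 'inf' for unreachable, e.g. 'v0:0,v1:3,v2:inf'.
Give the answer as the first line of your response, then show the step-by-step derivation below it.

v0:inf,v1:2,v2:0,v3:2,v4:16,v5:inf,v6:12,v7:inf,v8:inf

step 1: dist = v0:inf,v1:2,v2:0,v3:2,v4:inf,v5:inf,v6:12,v7:inf,v8:inf
step 2: dist = v0:inf,v1:2,v2:0,v3:2,v4:16,v5:inf,v6:12,v7:inf,v8:inf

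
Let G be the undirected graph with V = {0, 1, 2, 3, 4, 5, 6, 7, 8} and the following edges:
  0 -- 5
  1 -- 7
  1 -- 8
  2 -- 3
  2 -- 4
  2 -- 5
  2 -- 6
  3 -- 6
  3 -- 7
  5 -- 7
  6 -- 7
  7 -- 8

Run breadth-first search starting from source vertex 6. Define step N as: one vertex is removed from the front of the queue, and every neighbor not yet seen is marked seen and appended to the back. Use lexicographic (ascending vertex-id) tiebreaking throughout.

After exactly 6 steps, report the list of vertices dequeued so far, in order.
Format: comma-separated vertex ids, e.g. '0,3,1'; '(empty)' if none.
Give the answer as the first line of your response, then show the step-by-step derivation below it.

6,2,3,7,4,5

step 1: dequeue 6; queue=[2,3,7]; order=6
step 2: dequeue 2; queue=[3,7,4,5]; order=6,2
step 3: dequeue 3; queue=[7,4,5]; order=6,2,3
step 4: dequeue 7; queue=[4,5,1,8]; order=6,2,3,7
step 5: dequeue 4; queue=[5,1,8]; order=6,2,3,7,4
step 6: dequeue 5; queue=[1,8,0]; order=6,2,3,7,4,5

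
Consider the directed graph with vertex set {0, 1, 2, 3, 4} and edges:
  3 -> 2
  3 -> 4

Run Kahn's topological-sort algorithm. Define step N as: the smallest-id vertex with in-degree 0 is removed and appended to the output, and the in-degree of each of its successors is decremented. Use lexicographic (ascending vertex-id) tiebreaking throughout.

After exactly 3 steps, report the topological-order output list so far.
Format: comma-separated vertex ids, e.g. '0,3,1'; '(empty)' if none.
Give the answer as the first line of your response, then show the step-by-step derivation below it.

0,1,3

step 1: output 0; order=[0]; indeg=(0,0,1,0,1)
step 2: output 1; order=[0,1]; indeg=(0,0,1,0,1)
step 3: output 3; order=[0,1,3]; indeg=(0,0,0,0,0)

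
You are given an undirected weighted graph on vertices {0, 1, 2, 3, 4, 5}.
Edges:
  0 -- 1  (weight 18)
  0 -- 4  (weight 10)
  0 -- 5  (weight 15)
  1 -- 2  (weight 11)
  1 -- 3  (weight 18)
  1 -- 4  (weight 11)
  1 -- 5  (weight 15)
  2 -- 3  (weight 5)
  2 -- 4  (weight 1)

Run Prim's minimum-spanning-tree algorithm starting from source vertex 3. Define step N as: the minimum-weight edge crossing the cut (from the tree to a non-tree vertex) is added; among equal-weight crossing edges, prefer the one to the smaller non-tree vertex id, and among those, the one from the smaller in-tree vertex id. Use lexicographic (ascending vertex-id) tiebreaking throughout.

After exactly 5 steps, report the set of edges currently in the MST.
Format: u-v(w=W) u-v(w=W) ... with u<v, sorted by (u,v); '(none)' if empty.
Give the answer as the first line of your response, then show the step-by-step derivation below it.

0-4(w=10) 0-5(w=15) 1-2(w=11) 2-3(w=5) 2-4(w=1)

step 1: add edge 2-3 (w=5); MST = {2-3(w=5)}
step 2: add edge 2-4 (w=1); MST = {2-3(w=5) 2-4(w=1)}
step 3: add edge 0-4 (w=10); MST = {0-4(w=10) 2-3(w=5) 2-4(w=1)}
step 4: add edge 1-2 (w=11); MST = {0-4(w=10) 1-2(w=11) 2-3(w=5) 2-4(w=1)}
step 5: add edge 0-5 (w=15); MST = {0-4(w=10) 0-5(w=15) 1-2(w=11) 2-3(w=5) 2-4(w=1)}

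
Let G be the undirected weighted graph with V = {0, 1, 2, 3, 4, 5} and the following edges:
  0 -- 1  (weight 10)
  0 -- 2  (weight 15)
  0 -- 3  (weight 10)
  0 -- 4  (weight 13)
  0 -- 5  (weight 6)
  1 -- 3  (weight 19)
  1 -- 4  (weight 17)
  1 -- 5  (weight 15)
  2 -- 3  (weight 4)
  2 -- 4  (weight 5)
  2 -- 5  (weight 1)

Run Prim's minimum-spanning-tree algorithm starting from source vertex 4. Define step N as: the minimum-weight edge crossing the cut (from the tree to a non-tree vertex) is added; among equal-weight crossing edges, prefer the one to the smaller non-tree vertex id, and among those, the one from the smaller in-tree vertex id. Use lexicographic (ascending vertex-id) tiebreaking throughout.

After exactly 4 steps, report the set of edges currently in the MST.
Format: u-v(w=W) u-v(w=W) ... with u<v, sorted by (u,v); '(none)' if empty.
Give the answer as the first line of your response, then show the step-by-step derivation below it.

0-5(w=6) 2-3(w=4) 2-4(w=5) 2-5(w=1)

step 1: add edge 2-4 (w=5); MST = {2-4(w=5)}
step 2: add edge 2-5 (w=1); MST = {2-4(w=5) 2-5(w=1)}
step 3: add edge 2-3 (w=4); MST = {2-3(w=4) 2-4(w=5) 2-5(w=1)}
step 4: add edge 0-5 (w=6); MST = {0-5(w=6) 2-3(w=4) 2-4(w=5) 2-5(w=1)}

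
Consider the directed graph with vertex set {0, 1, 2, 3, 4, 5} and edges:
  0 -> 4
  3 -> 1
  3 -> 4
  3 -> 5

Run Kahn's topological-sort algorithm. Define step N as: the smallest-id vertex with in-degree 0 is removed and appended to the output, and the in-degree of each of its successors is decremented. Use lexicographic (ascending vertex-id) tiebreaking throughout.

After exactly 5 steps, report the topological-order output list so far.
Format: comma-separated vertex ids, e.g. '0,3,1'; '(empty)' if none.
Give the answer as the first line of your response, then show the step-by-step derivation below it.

0,2,3,1,4

step 1: output 0; order=[0]; indeg=(0,1,0,0,1,1)
step 2: output 2; order=[0,2]; indeg=(0,1,0,0,1,1)
step 3: output 3; order=[0,2,3]; indeg=(0,0,0,0,0,0)
step 4: output 1; order=[0,2,3,1]; indeg=(0,0,0,0,0,0)
step 5: output 4; order=[0,2,3,1,4]; indeg=(0,0,0,0,0,0)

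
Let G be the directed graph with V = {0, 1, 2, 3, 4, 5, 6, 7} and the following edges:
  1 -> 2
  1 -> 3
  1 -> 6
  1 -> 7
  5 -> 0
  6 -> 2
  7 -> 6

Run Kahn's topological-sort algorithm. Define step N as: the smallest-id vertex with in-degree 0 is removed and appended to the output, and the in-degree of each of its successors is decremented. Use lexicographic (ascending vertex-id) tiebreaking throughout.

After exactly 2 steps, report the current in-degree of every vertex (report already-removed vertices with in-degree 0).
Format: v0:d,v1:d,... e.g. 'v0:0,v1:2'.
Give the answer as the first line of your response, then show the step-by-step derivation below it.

v0:1,v1:0,v2:1,v3:0,v4:0,v5:0,v6:1,v7:0

step 1: output 1; order=[1]; indeg=(1,0,1,0,0,0,1,0)
step 2: output 3; order=[1,3]; indeg=(1,0,1,0,0,0,1,0)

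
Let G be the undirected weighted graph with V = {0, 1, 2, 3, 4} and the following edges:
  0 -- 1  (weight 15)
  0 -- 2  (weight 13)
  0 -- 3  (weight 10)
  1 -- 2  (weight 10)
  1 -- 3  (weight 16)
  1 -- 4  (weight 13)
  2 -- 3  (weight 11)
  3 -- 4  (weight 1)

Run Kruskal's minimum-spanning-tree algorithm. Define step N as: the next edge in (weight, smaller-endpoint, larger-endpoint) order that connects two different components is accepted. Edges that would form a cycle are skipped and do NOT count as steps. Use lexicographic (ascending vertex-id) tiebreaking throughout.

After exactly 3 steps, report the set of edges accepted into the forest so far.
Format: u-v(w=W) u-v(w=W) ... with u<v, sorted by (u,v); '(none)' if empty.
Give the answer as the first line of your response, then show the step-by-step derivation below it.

0-3(w=10) 1-2(w=10) 3-4(w=1)

step 1: add edge 3-4 (w=1); MST = {3-4(w=1)}
step 2: add edge 0-3 (w=10); MST = {0-3(w=10) 3-4(w=1)}
step 3: add edge 1-2 (w=10); MST = {0-3(w=10) 1-2(w=10) 3-4(w=1)}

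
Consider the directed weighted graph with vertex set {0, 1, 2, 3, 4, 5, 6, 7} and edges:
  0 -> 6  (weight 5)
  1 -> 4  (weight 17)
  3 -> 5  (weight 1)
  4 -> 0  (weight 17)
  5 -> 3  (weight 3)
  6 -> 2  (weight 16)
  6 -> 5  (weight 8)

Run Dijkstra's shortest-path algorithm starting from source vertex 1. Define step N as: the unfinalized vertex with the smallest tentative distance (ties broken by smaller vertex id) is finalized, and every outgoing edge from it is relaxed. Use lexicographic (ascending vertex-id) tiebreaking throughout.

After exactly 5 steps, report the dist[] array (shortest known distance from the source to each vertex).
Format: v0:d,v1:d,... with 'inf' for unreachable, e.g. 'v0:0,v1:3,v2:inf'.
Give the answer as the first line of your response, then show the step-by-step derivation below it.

v0:34,v1:0,v2:55,v3:50,v4:17,v5:47,v6:39,v7:inf

step 1: dist = v0:inf,v1:0,v2:inf,v3:inf,v4:17,v5:inf,v6:inf,v7:inf
step 2: dist = v0:34,v1:0,v2:inf,v3:inf,v4:17,v5:inf,v6:inf,v7:inf
step 3: dist = v0:34,v1:0,v2:inf,v3:inf,v4:17,v5:inf,v6:39,v7:inf
step 4: dist = v0:34,v1:0,v2:55,v3:inf,v4:17,v5:47,v6:39,v7:inf
step 5: dist = v0:34,v1:0,v2:55,v3:50,v4:17,v5:47,v6:39,v7:inf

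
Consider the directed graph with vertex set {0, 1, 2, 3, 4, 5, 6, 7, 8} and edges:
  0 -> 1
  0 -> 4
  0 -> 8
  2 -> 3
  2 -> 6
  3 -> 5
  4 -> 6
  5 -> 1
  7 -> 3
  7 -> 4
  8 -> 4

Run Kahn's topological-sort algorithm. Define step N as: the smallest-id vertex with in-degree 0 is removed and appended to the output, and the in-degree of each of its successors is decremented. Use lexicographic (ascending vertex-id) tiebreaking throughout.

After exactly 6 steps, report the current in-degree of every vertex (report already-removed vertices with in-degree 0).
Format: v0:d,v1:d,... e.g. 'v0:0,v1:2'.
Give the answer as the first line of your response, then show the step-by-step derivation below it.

v0:0,v1:0,v2:0,v3:0,v4:1,v5:0,v6:1,v7:0,v8:0

step 1: output 0; order=[0]; indeg=(0,1,0,2,2,1,2,0,0)
step 2: output 2; order=[0,2]; indeg=(0,1,0,1,2,1,1,0,0)
step 3: output 7; order=[0,2,7]; indeg=(0,1,0,0,1,1,1,0,0)
step 4: output 3; order=[0,2,7,3]; indeg=(0,1,0,0,1,0,1,0,0)
step 5: output 5; order=[0,2,7,3,5]; indeg=(0,0,0,0,1,0,1,0,0)
step 6: output 1; order=[0,2,7,3,5,1]; indeg=(0,0,0,0,1,0,1,0,0)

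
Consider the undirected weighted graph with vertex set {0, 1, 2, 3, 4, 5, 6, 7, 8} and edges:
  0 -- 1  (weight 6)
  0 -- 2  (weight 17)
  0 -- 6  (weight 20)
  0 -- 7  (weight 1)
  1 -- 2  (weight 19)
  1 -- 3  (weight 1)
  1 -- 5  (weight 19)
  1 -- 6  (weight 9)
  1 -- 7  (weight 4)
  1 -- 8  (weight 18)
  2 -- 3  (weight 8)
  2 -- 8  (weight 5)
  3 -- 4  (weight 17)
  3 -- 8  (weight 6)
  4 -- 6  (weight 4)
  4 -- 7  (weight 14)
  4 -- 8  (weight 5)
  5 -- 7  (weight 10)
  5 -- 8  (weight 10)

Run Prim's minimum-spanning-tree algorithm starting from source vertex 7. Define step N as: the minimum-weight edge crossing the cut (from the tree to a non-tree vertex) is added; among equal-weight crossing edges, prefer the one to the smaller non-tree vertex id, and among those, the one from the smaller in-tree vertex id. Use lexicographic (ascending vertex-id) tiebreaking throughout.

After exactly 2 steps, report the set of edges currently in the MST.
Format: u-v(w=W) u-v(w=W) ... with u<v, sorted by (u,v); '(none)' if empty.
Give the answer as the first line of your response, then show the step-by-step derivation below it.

0-7(w=1) 1-7(w=4)

step 1: add edge 0-7 (w=1); MST = {0-7(w=1)}
step 2: add edge 1-7 (w=4); MST = {0-7(w=1) 1-7(w=4)}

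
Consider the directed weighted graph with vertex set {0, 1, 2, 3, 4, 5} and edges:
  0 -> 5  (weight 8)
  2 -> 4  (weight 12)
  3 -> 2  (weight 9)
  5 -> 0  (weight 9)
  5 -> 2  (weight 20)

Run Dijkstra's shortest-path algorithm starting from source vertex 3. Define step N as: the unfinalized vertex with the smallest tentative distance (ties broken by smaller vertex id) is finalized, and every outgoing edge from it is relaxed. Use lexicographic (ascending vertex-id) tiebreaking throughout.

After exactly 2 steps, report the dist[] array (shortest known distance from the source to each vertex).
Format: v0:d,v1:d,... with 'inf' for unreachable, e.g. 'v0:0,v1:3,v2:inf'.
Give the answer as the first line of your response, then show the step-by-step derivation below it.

v0:inf,v1:inf,v2:9,v3:0,v4:21,v5:inf

step 1: dist = v0:inf,v1:inf,v2:9,v3:0,v4:inf,v5:inf
step 2: dist = v0:inf,v1:inf,v2:9,v3:0,v4:21,v5:inf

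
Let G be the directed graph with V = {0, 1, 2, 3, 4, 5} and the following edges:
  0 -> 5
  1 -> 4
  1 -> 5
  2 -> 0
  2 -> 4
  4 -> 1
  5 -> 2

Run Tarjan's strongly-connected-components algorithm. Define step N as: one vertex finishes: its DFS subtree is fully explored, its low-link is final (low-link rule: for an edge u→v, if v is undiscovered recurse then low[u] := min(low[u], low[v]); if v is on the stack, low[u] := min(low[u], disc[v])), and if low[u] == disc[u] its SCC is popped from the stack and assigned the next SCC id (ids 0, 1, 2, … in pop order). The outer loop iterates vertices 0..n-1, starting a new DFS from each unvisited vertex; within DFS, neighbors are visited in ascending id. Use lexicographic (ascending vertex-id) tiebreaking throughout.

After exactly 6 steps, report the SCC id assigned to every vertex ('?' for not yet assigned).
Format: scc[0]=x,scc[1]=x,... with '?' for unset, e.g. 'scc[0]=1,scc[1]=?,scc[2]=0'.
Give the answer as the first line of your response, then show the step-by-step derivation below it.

scc[0]=0,scc[1]=0,scc[2]=0,scc[3]=1,scc[4]=0,scc[5]=0

step 1: low=(low[0]=0,low[1]=1,low[2]=0,low[3]=?,low[4]=3,low[5]=1); scc=(scc[0]=?,scc[1]=?,scc[2]=?,scc[3]=?,scc[4]=?,scc[5]=?)
step 2: low=(low[0]=0,low[1]=1,low[2]=0,low[3]=?,low[4]=1,low[5]=1); scc=(scc[0]=?,scc[1]=?,scc[2]=?,scc[3]=?,scc[4]=?,scc[5]=?)
step 3: low=(low[0]=0,low[1]=1,low[2]=0,low[3]=?,low[4]=1,low[5]=1); scc=(scc[0]=?,scc[1]=?,scc[2]=?,scc[3]=?,scc[4]=?,scc[5]=?)
step 4: low=(low[0]=0,low[1]=1,low[2]=0,low[3]=?,low[4]=1,low[5]=0); scc=(scc[0]=?,scc[1]=?,scc[2]=?,scc[3]=?,scc[4]=?,scc[5]=?)
step 5: low=(low[0]=0,low[1]=1,low[2]=0,low[3]=?,low[4]=1,low[5]=0); scc=(scc[0]=0,scc[1]=0,scc[2]=0,scc[3]=?,scc[4]=0,scc[5]=0)
step 6: low=(low[0]=0,low[1]=1,low[2]=0,low[3]=5,low[4]=1,low[5]=0); scc=(scc[0]=0,scc[1]=0,scc[2]=0,scc[3]=1,scc[4]=0,scc[5]=0)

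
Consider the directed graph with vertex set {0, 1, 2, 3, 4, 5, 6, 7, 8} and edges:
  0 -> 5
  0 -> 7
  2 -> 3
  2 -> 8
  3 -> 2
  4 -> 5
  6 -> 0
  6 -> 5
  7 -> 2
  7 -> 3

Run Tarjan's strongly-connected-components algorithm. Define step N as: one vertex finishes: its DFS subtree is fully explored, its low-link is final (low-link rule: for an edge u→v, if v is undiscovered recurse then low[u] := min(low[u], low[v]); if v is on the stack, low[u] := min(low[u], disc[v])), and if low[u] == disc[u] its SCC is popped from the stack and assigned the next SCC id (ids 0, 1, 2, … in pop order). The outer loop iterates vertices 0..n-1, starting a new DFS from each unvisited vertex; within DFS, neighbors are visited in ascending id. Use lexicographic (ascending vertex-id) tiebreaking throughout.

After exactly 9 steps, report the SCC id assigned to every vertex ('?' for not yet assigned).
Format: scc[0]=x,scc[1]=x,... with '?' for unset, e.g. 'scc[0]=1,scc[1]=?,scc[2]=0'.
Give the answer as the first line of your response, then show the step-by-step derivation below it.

scc[0]=4,scc[1]=5,scc[2]=2,scc[3]=2,scc[4]=6,scc[5]=0,scc[6]=7,scc[7]=3,scc[8]=1

step 1: low=(low[0]=0,low[1]=?,low[2]=?,low[3]=?,low[4]=?,low[5]=1,low[6]=?,low[7]=?,low[8]=?); scc=(scc[0]=?,scc[1]=?,scc[2]=?,scc[3]=?,scc[4]=?,scc[5]=0,scc[6]=?,scc[7]=?,scc[8]=?)
step 2: low=(low[0]=0,low[1]=?,low[2]=3,low[3]=3,low[4]=?,low[5]=1,low[6]=?,low[7]=2,low[8]=?); scc=(scc[0]=?,scc[1]=?,scc[2]=?,scc[3]=?,scc[4]=?,scc[5]=0,scc[6]=?,scc[7]=?,scc[8]=?)
step 3: low=(low[0]=0,low[1]=?,low[2]=3,low[3]=3,low[4]=?,low[5]=1,low[6]=?,low[7]=2,low[8]=5); scc=(scc[0]=?,scc[1]=?,scc[2]=?,scc[3]=?,scc[4]=?,scc[5]=0,scc[6]=?,scc[7]=?,scc[8]=1)
step 4: low=(low[0]=0,low[1]=?,low[2]=3,low[3]=3,low[4]=?,low[5]=1,low[6]=?,low[7]=2,low[8]=5); scc=(scc[0]=?,scc[1]=?,scc[2]=2,scc[3]=2,scc[4]=?,scc[5]=0,scc[6]=?,scc[7]=?,scc[8]=1)
step 5: low=(low[0]=0,low[1]=?,low[2]=3,low[3]=3,low[4]=?,low[5]=1,low[6]=?,low[7]=2,low[8]=5); scc=(scc[0]=?,scc[1]=?,scc[2]=2,scc[3]=2,scc[4]=?,scc[5]=0,scc[6]=?,scc[7]=3,scc[8]=1)
step 6: low=(low[0]=0,low[1]=?,low[2]=3,low[3]=3,low[4]=?,low[5]=1,low[6]=?,low[7]=2,low[8]=5); scc=(scc[0]=4,scc[1]=?,scc[2]=2,scc[3]=2,scc[4]=?,scc[5]=0,scc[6]=?,scc[7]=3,scc[8]=1)
step 7: low=(low[0]=0,low[1]=6,low[2]=3,low[3]=3,low[4]=?,low[5]=1,low[6]=?,low[7]=2,low[8]=5); scc=(scc[0]=4,scc[1]=5,scc[2]=2,scc[3]=2,scc[4]=?,scc[5]=0,scc[6]=?,scc[7]=3,scc[8]=1)
step 8: low=(low[0]=0,low[1]=6,low[2]=3,low[3]=3,low[4]=7,low[5]=1,low[6]=?,low[7]=2,low[8]=5); scc=(scc[0]=4,scc[1]=5,scc[2]=2,scc[3]=2,scc[4]=6,scc[5]=0,scc[6]=?,scc[7]=3,scc[8]=1)
step 9: low=(low[0]=0,low[1]=6,low[2]=3,low[3]=3,low[4]=7,low[5]=1,low[6]=8,low[7]=2,low[8]=5); scc=(scc[0]=4,scc[1]=5,scc[2]=2,scc[3]=2,scc[4]=6,scc[5]=0,scc[6]=7,scc[7]=3,scc[8]=1)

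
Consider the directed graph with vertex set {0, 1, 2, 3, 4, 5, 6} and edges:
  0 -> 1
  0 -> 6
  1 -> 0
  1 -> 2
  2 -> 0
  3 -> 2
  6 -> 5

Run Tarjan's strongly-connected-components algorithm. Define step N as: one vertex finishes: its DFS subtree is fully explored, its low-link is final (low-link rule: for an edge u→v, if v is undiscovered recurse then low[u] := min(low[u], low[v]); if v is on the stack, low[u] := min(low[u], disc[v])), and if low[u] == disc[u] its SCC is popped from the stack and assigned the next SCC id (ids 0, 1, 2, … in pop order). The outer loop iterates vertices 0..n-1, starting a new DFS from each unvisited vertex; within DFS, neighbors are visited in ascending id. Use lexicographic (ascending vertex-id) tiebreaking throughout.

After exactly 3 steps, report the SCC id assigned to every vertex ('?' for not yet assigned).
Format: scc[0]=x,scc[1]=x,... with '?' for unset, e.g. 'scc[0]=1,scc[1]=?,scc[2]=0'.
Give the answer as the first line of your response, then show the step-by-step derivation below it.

scc[0]=?,scc[1]=?,scc[2]=?,scc[3]=?,scc[4]=?,scc[5]=0,scc[6]=?

step 1: low=(low[0]=0,low[1]=0,low[2]=0,low[3]=?,low[4]=?,low[5]=?,low[6]=?); scc=(scc[0]=?,scc[1]=?,scc[2]=?,scc[3]=?,scc[4]=?,scc[5]=?,scc[6]=?)
step 2: low=(low[0]=0,low[1]=0,low[2]=0,low[3]=?,low[4]=?,low[5]=?,low[6]=?); scc=(scc[0]=?,scc[1]=?,scc[2]=?,scc[3]=?,scc[4]=?,scc[5]=?,scc[6]=?)
step 3: low=(low[0]=0,low[1]=0,low[2]=0,low[3]=?,low[4]=?,low[5]=4,low[6]=3); scc=(scc[0]=?,scc[1]=?,scc[2]=?,scc[3]=?,scc[4]=?,scc[5]=0,scc[6]=?)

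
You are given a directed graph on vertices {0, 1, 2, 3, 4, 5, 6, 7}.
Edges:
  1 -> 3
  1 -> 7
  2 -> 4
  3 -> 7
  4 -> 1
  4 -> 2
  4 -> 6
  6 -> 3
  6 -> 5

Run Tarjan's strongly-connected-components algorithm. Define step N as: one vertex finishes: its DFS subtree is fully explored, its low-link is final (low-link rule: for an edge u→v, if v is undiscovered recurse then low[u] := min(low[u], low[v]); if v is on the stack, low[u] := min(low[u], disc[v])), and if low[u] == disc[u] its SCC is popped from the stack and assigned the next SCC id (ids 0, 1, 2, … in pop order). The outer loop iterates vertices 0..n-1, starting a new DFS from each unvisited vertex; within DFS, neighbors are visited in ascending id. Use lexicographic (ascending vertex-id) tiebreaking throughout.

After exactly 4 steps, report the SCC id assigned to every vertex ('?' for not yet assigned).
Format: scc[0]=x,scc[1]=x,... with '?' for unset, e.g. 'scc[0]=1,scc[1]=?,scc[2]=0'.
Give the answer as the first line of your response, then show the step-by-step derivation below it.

scc[0]=0,scc[1]=3,scc[2]=?,scc[3]=2,scc[4]=?,scc[5]=?,scc[6]=?,scc[7]=1

step 1: low=(low[0]=0,low[1]=?,low[2]=?,low[3]=?,low[4]=?,low[5]=?,low[6]=?,low[7]=?); scc=(scc[0]=0,scc[1]=?,scc[2]=?,scc[3]=?,scc[4]=?,scc[5]=?,scc[6]=?,scc[7]=?)
step 2: low=(low[0]=0,low[1]=1,low[2]=?,low[3]=2,low[4]=?,low[5]=?,low[6]=?,low[7]=3); scc=(scc[0]=0,scc[1]=?,scc[2]=?,scc[3]=?,scc[4]=?,scc[5]=?,scc[6]=?,scc[7]=1)
step 3: low=(low[0]=0,low[1]=1,low[2]=?,low[3]=2,low[4]=?,low[5]=?,low[6]=?,low[7]=3); scc=(scc[0]=0,scc[1]=?,scc[2]=?,scc[3]=2,scc[4]=?,scc[5]=?,scc[6]=?,scc[7]=1)
step 4: low=(low[0]=0,low[1]=1,low[2]=?,low[3]=2,low[4]=?,low[5]=?,low[6]=?,low[7]=3); scc=(scc[0]=0,scc[1]=3,scc[2]=?,scc[3]=2,scc[4]=?,scc[5]=?,scc[6]=?,scc[7]=1)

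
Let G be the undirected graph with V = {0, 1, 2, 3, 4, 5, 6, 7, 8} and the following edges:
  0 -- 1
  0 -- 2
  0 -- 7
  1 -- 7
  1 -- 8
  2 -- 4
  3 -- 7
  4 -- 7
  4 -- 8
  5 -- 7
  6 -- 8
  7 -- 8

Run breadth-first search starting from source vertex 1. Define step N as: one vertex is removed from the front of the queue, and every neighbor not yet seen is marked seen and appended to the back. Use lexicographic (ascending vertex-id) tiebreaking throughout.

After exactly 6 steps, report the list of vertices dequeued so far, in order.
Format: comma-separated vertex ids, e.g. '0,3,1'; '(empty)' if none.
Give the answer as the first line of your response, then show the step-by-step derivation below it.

1,0,7,8,2,3

step 1: dequeue 1; queue=[0,7,8]; order=1
step 2: dequeue 0; queue=[7,8,2]; order=1,0
step 3: dequeue 7; queue=[8,2,3,4,5]; order=1,0,7
step 4: dequeue 8; queue=[2,3,4,5,6]; order=1,0,7,8
step 5: dequeue 2; queue=[3,4,5,6]; order=1,0,7,8,2
step 6: dequeue 3; queue=[4,5,6]; order=1,0,7,8,2,3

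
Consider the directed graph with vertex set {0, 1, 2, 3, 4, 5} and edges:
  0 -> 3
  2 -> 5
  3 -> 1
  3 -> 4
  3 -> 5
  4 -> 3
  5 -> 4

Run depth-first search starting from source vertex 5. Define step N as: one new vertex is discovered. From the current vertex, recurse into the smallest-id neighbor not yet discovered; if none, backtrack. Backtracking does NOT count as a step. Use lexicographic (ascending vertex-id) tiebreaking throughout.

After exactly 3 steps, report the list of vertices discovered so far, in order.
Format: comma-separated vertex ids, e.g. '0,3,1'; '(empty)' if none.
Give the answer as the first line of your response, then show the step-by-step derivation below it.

5,4,3

step 1: discover 5; path=5; order=5
step 2: discover 4; path=5>4; order=5,4
step 3: discover 3; path=5>4>3; order=5,4,3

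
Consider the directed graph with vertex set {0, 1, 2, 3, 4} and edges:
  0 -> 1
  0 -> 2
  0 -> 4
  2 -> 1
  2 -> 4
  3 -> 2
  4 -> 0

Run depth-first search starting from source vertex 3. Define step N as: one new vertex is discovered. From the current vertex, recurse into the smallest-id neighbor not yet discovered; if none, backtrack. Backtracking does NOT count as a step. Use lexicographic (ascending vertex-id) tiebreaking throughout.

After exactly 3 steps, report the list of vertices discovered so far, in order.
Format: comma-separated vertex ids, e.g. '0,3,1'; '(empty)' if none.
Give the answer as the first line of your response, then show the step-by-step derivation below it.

3,2,1

step 1: discover 3; path=3; order=3
step 2: discover 2; path=3>2; order=3,2
step 3: discover 1; path=3>2>1; order=3,2,1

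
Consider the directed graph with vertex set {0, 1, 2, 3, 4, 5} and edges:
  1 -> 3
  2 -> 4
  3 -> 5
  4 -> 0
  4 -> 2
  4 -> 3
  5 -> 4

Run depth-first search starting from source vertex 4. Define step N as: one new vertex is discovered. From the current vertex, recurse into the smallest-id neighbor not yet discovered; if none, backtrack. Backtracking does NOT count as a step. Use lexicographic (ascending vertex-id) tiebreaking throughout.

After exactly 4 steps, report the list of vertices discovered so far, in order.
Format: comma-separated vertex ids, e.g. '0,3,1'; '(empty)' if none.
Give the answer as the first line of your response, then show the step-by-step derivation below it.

4,0,2,3

step 1: discover 4; path=4; order=4
step 2: discover 0; path=4>0; order=4,0
step 3: discover 2; path=4>2; order=4,0,2
step 4: discover 3; path=4>3; order=4,0,2,3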